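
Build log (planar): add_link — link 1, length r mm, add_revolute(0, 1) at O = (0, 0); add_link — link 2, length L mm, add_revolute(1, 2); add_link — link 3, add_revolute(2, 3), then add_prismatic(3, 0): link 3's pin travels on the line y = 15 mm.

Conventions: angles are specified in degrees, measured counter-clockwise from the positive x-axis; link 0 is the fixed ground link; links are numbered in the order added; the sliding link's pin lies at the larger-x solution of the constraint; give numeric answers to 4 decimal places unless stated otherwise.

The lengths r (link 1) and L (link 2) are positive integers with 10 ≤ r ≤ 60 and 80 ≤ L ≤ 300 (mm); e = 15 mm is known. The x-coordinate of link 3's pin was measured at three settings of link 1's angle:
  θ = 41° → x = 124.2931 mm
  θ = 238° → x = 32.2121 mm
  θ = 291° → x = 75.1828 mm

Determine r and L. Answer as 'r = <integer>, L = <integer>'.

constraint per measurement: (x − r cos θ)² + (r sin θ − e)² = L²
subtracting the θ₁ and θ₂ equations cancels the r² and L² terms:
r = (x₁² − x₂²) / (2[(x₁cos θ₁ + e sin θ₁) − (x₂cos θ₂ + e sin θ₂)]) = 54.0000 → r = 54
L² = (x₁ − r cos θ₁)² + (r sin θ₁ − e)² = 7395.9982 → L = 86.0000 → L = 86
check at θ₃=291°: x = 75.1828 (printed 75.1828) ✓

r = 54, L = 86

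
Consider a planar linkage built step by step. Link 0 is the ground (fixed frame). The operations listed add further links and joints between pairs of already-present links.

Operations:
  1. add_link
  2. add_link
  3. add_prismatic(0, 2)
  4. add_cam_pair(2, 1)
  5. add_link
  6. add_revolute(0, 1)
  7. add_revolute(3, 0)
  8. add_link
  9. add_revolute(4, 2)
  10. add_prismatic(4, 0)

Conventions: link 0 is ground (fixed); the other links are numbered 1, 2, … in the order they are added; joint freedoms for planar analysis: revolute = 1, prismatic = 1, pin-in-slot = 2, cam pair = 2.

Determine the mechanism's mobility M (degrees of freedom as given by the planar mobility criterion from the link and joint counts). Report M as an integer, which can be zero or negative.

link 0 = ground. State L|J1|J2 = 1|0|0
+link1  2|0|0
+link2  3|0|0
P(0,2) f=1→J1  3|1|0
C(2,1) f=2→J2  3|1|1
+link3  4|1|1
R(0,1) f=1→J1  4|2|1
R(3,0) f=1→J1  4|3|1
+link4  5|3|1
R(4,2) f=1→J1  5|4|1
P(4,0) f=1→J1  5|5|1
M = 3(5−1)−2·5−1 = 12−10−1 = 1

M = 1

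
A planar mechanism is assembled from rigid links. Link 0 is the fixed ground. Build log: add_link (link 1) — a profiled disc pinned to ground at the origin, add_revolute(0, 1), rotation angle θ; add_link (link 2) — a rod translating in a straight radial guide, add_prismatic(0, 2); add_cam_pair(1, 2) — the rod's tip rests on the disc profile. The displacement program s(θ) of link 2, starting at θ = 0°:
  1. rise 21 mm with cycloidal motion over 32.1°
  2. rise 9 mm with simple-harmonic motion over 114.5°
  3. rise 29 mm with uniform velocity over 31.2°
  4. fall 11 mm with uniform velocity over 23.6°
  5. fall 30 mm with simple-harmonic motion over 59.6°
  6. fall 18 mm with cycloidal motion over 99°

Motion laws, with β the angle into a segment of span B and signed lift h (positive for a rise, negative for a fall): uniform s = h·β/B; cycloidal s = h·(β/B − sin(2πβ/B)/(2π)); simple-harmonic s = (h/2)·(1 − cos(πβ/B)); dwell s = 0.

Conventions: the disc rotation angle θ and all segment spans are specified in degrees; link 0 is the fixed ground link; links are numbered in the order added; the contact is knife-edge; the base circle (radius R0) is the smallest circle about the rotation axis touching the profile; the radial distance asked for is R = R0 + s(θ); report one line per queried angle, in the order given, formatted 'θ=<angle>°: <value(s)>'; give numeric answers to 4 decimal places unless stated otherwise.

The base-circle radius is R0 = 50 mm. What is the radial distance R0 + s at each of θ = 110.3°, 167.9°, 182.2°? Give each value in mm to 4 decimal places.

seg 1 [0°–32.1°] cycloidal, h=21: full span → s += 21 → s = 21.0000
seg 2 [32.1°–146.6°] simple-harmonic, h=9: θ=110.3° here. β=78.2, B=114.5. 9/2·(1 − cos(π·0.6830)) = 6.9466 → s = 27.9466
seg 2 [32.1°–146.6°] simple-harmonic, h=9: full span → s += 9 → s = 30.0000
seg 3 [146.6°–177.8°] uniform, h=29: θ=167.9° here. β=21.3, B=31.2. 29·21.3/31.2 = 19.7981 → s = 49.7981
seg 3 [146.6°–177.8°] uniform, h=29: full span → s += 29 → s = 59.0000
seg 4 [177.8°–201.4°] uniform, h=-11: θ=182.2° here. β=4.4, B=23.6. -11·4.4/23.6 = -2.0508 → s = 56.9492
θ=110.3°: R = R0 + s = 50 + 27.9466 = 77.9466
θ=167.9°: R = R0 + s = 50 + 49.7981 = 99.7981
θ=182.2°: R = R0 + s = 50 + 56.9492 = 106.9492

θ=110.3°: 77.9466
θ=167.9°: 99.7981
θ=182.2°: 106.9492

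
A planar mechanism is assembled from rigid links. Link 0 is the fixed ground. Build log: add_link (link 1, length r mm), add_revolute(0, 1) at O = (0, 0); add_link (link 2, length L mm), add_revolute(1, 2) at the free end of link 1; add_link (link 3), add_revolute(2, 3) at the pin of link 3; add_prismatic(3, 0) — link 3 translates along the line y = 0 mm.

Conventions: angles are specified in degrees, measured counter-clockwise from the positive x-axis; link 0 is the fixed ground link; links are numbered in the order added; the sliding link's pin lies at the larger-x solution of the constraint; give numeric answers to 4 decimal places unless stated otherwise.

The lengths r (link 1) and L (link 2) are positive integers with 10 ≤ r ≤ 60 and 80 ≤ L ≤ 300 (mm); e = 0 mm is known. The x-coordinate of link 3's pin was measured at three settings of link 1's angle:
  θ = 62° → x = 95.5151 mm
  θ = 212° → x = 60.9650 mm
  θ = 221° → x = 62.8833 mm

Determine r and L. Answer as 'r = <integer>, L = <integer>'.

constraint per measurement: (x − r cos θ)² + (r sin θ − e)² = L²
subtracting the θ₁ and θ₂ equations cancels the r² and L² terms:
r = (x₁² − x₂²) / (2[(x₁cos θ₁ + e sin θ₁) − (x₂cos θ₂ + e sin θ₂)]) = 28.0000 → r = 28
L² = (x₁ − r cos θ₁)² + (r sin θ₁ − e)² = 7396.0034 → L = 86.0000 → L = 86
check at θ₃=221°: x = 62.8833 (printed 62.8833) ✓

r = 28, L = 86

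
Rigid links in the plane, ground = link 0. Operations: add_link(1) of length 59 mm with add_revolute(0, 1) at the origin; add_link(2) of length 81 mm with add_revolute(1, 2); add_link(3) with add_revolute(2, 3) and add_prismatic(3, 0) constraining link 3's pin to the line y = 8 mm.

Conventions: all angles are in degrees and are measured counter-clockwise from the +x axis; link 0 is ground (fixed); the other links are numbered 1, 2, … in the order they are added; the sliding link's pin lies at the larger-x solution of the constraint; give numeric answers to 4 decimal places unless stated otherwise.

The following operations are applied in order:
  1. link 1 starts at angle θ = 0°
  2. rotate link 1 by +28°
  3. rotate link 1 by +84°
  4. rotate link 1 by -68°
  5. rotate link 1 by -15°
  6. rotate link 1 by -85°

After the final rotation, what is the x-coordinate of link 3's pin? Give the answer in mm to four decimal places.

geometry: r = 59 mm, L = 81 mm, e = 8 mm; θ starts at 0°
rotate link 1 by +28°: θ ← 0° +28° = 28°
rotate link 1 by +84°: θ ← 28° +84° = 112°
rotate link 1 by -68°: θ ← 112° -68° = 44°
rotate link 1 by -15°: θ ← 44° -15° = 29°
rotate link 1 by -85°: θ ← 29° -85° = -56°
crank pin P = (r cos θ, r sin θ) = (32.992381, -48.913217)
h = r sin θ − e = -48.913217 − 8 = -56.913217
x = r cos θ + √(L² − h²) = 32.992381 + 57.635803 = 90.628184

90.6282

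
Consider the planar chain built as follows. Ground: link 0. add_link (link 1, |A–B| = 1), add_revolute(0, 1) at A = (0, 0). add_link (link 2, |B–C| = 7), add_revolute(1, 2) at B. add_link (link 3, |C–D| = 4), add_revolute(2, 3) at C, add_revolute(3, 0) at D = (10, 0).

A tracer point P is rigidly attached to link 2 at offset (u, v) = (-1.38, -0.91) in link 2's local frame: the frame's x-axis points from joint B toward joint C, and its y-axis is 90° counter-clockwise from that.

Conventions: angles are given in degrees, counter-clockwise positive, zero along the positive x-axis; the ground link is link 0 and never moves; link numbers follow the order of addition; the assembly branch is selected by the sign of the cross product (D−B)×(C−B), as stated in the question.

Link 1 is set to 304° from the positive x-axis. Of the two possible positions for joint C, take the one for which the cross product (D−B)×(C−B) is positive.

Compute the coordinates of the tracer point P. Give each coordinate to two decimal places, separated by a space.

A=(0,0), D=(10.00,0)
B = A + 1.00·(cos304°, sin304°) = (0.5592, -0.8290)
|BD| = 9.4771
circle(B,7.00) ∩ circle(D,4.00): a=6.4796, h=2.6485
  candidates: C₊=(6.7823,2.3762) cross=25.101; C₋=(7.2456,-2.9006) cross=-25.101
  branch + wants cross > 0 → take C=(6.7823,2.3762) (cross=25.101)
ex = (C−B)/|BC| = (0.8890,0.4579); ey = (-0.4579,0.8890)
P = B + -1.38·ex + -0.91·ey = (-0.2510,-2.2699)

-0.25 -2.27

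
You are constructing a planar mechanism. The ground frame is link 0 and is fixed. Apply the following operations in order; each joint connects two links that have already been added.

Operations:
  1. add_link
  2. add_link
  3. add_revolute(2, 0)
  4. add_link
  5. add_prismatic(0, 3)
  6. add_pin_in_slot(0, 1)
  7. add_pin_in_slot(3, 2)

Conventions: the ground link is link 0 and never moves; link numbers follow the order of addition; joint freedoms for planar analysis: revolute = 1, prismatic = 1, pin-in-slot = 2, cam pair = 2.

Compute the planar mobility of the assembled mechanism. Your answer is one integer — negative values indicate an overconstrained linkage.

L=1 J1=0 J2=0
add link → L=2 J1=0 J2=0
add link → L=3 J1=0 J2=0
R@2,0 dof=1 J1 → L=3 J1=1 J2=0
add link → L=4 J1=1 J2=0
P@0,3 dof=1 J1 → L=4 J1=2 J2=0
PS@0,1 dof=2 J2 → L=4 J1=2 J2=1
PS@3,2 dof=2 J2 → L=4 J1=2 J2=2
M=3(L−1)−2J1−J2=3·3−2·2−2=3

M = 3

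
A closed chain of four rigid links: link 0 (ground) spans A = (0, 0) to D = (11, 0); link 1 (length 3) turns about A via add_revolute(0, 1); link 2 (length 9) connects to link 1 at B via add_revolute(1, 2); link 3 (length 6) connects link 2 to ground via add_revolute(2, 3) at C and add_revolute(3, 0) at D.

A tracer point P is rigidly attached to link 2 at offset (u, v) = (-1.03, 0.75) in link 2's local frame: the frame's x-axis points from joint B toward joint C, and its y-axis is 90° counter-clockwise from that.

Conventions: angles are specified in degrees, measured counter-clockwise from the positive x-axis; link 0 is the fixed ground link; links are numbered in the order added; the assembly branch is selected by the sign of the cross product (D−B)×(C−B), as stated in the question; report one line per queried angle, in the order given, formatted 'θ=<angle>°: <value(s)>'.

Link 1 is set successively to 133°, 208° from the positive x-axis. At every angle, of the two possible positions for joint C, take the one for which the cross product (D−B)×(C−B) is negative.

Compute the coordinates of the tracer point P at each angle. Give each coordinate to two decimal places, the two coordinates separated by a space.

A=(0,0), D=(11.00,0)
θ=133°: B = A + 3.00·(cos133°, sin133°) = (-2.0460, 2.1941)
θ=133°: |BD| = 13.2292
θ=133°: circle(B,9.00) ∩ circle(D,6.00): a=8.3154, h=3.4430
θ=133°:   candidates: C₊=(6.7253,4.2103) cross=45.548; C₋=(5.5832,-2.5804) cross=-45.548
θ=133°:   branch - wants cross < 0 → take C=(5.5832,-2.5804) (cross=-45.548)
θ=133°: ex = (C−B)/|BC| = (0.8477,-0.5305); ey = (0.5305,0.8477)
θ=133°: P = B + -1.03·ex + 0.75·ey = (-2.5212,3.3762)
θ=208°: B = A + 3.00·(cos208°, sin208°) = (-2.6488, -1.4084)
θ=208°: |BD| = 13.7213
θ=208°: circle(B,9.00) ∩ circle(D,6.00): a=8.5004, h=2.9568
θ=208°:   candidates: C₊=(5.5032,2.4053) cross=40.571; C₋=(6.1102,-3.4770) cross=-40.571
θ=208°:   branch - wants cross < 0 → take C=(6.1102,-3.4770) (cross=-40.571)
θ=208°: ex = (C−B)/|BC| = (0.9732,-0.2298); ey = (0.2298,0.9732)
θ=208°: P = B + -1.03·ex + 0.75·ey = (-3.4789,-0.4418)

θ=133°: -2.52 3.38
θ=208°: -3.48 -0.44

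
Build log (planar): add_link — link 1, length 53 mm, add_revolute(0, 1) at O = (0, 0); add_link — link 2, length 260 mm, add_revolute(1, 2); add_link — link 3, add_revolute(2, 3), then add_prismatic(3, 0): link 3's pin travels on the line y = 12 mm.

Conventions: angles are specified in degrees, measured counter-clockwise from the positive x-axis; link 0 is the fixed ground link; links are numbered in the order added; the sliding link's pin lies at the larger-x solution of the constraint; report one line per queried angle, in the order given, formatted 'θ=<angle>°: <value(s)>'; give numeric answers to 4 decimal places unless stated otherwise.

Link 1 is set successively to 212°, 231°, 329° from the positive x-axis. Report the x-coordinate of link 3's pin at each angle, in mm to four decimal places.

geometry: r = 53 mm, L = 260 mm, e = 12 mm
θ=212°: crank pin P = (r cos θ, r sin θ) = (-44.946549, -28.085721)
θ=212°: h = r sin θ − e = -28.085721 − 12 = -40.085721
θ=212°: x = r cos θ + √(L² − h²) = -44.946549 + 256.891290 = 211.944741
θ=231°: crank pin P = (r cos θ, r sin θ) = (-33.353981, -41.188736)
θ=231°: h = r sin θ − e = -41.188736 − 12 = -53.188736
θ=231°: x = r cos θ + √(L² − h²) = -33.353981 + 254.501392 = 221.147411
θ=329°: crank pin P = (r cos θ, r sin θ) = (45.429867, -27.297018)
θ=329°: h = r sin θ − e = -27.297018 − 12 = -39.297018
θ=329°: x = r cos θ + √(L² − h²) = 45.429867 + 257.013121 = 302.442988

θ=212°: 211.9447
θ=231°: 221.1474
θ=329°: 302.4430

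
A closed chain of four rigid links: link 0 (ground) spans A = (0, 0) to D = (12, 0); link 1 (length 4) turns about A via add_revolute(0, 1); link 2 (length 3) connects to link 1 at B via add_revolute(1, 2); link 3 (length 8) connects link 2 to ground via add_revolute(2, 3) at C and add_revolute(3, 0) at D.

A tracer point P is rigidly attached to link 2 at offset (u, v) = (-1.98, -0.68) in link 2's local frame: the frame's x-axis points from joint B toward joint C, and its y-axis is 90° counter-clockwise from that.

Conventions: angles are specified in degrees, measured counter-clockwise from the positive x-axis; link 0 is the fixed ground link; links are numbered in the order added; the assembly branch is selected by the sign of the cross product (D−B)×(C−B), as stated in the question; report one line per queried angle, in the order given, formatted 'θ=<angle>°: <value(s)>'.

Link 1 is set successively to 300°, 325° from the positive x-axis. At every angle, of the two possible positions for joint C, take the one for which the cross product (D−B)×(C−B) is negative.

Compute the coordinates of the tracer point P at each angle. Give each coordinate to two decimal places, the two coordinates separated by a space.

A=(0,0), D=(12.00,0)
θ=300°: B = A + 4.00·(cos300°, sin300°) = (2.0000, -3.4641)
θ=300°: |BD| = 10.5830
θ=300°: circle(B,3.00) ∩ circle(D,8.00): a=2.6930, h=1.3220
θ=300°:   candidates: C₊=(4.1119,-1.3334) cross=13.991; C₋=(4.9774,-3.8318) cross=-13.991
θ=300°:   branch - wants cross < 0 → take C=(4.9774,-3.8318) (cross=-13.991)
θ=300°: ex = (C−B)/|BC| = (0.9925,-0.1226); ey = (0.1226,0.9925)
θ=300°: P = B + -1.98·ex + -0.68·ey = (-0.0484,-3.8963)
θ=325°: B = A + 4.00·(cos325°, sin325°) = (3.2766, -2.2943)
θ=325°: |BD| = 9.0201
θ=325°: circle(B,3.00) ∩ circle(D,8.00): a=1.4613, h=2.6201
θ=325°:   candidates: C₊=(4.0234,0.6113) cross=23.633; C₋=(5.3562,-4.4565) cross=-23.633
θ=325°:   branch - wants cross < 0 → take C=(5.3562,-4.4565) (cross=-23.633)
θ=325°: ex = (C−B)/|BC| = (0.6932,-0.7207); ey = (0.7207,0.6932)
θ=325°: P = B + -1.98·ex + -0.68·ey = (1.4140,-1.3386)

θ=300°: -0.05 -3.90
θ=325°: 1.41 -1.34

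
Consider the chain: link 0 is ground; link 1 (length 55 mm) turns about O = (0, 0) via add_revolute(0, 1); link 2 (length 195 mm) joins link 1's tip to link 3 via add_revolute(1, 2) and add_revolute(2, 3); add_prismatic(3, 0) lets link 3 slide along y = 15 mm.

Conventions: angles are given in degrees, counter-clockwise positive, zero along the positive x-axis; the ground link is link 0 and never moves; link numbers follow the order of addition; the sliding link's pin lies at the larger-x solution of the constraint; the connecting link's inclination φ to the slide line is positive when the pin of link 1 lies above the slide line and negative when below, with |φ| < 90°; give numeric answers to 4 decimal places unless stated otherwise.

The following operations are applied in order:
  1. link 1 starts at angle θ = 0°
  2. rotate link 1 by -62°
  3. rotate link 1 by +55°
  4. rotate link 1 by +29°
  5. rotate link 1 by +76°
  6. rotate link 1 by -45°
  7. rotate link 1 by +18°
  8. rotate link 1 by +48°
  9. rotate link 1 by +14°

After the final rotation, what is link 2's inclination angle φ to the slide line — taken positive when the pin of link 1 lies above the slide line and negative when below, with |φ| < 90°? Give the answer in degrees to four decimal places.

geometry: r = 55 mm, L = 195 mm, e = 15 mm; θ starts at 0°
rotate link 1 by -62°: θ ← 0° -62° = -62°
rotate link 1 by +55°: θ ← -62° +55° = -7°
rotate link 1 by +29°: θ ← -7° +29° = 22°
rotate link 1 by +76°: θ ← 22° +76° = 98°
rotate link 1 by -45°: θ ← 98° -45° = 53°
rotate link 1 by +18°: θ ← 53° +18° = 71°
rotate link 1 by +48°: θ ← 71° +48° = 119°
rotate link 1 by +14°: θ ← 119° +14° = 133°
h = r sin θ − e = 40.224454 − 15 = 25.224454
sin φ = h / L = 25.224454 / 195 = 0.12935617
φ = arcsin(0.12935617) = 7.432390°

7.4324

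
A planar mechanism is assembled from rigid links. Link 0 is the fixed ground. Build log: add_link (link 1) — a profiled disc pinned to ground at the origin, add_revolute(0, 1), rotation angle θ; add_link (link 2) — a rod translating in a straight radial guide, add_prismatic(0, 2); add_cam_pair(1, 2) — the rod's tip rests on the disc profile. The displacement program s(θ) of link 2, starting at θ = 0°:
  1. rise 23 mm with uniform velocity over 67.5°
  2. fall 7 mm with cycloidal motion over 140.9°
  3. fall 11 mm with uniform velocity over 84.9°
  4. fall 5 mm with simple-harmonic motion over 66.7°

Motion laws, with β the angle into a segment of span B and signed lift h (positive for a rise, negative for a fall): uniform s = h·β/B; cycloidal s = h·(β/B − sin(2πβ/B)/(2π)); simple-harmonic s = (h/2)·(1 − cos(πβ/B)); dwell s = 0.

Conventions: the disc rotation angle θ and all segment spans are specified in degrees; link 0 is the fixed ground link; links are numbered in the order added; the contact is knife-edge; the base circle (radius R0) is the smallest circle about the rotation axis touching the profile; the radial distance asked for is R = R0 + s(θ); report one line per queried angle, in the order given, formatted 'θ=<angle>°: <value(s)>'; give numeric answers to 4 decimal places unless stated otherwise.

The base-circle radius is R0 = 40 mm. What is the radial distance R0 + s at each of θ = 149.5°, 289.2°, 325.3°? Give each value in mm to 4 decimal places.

seg 1 [0°–67.5°] uniform, h=23: full span → s += 23 → s = 23.0000
seg 2 [67.5°–208.4°] cycloidal, h=-7: θ=149.5° here. β=82, B=140.9. -7·(0.5820 − sin(2π·0.5820)/(2π)) = -4.6226 → s = 18.3774
seg 2 [67.5°–208.4°] cycloidal, h=-7: full span → s += -7 → s = 16.0000
seg 3 [208.4°–293.3°] uniform, h=-11: θ=289.2° here. β=80.8, B=84.9. -11·80.8/84.9 = -10.4688 → s = 5.5312
seg 3 [208.4°–293.3°] uniform, h=-11: full span → s += -11 → s = 5.0000
seg 4 [293.3°–360°] simple-harmonic, h=-5: θ=325.3° here. β=32, B=66.7. -5/2·(1 − cos(π·0.4798)) = -2.3411 → s = 2.6589
θ=149.5°: R = R0 + s = 40 + 18.3774 = 58.3774
θ=289.2°: R = R0 + s = 40 + 5.5312 = 45.5312
θ=325.3°: R = R0 + s = 40 + 2.6589 = 42.6589

θ=149.5°: 58.3774
θ=289.2°: 45.5312
θ=325.3°: 42.6589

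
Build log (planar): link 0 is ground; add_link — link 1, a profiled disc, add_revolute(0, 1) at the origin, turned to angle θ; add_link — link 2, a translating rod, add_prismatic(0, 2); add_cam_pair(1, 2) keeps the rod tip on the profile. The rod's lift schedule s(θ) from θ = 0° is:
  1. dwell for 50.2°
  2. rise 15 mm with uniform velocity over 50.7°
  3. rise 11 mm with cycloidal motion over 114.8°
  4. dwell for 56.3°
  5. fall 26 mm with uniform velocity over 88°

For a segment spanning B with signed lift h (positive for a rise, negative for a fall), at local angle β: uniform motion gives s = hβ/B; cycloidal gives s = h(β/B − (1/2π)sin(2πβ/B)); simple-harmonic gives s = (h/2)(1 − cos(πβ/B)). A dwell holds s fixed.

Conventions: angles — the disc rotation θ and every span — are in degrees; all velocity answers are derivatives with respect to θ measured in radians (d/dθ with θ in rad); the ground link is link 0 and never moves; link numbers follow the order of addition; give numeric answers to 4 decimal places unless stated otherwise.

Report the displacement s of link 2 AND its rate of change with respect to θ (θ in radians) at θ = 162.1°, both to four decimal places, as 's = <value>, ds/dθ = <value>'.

seg 1 [0°–50.2°] dwell: s stays 0.0000
seg 2 [50.2°–100.9°] uniform, h=15: full span → s += 15 → s = 15.0000
seg 3 [100.9°–215.7°] cycloidal, h=11: θ=162.1° here. β=61.2, B=114.8. 11·(0.5331 − sin(2π·0.5331)/(2π)) = 6.2256 → s = 21.2256
velocity in seg [100.9°–215.7°] (cycloidal), θ in radians: β = 61.2° = 1.0681 rad, B = 114.8° = 2.0036 rad; ds/dθ = (h/B)(1 − cos(2πβ/B)) = (11/2.0036)(1 − cos(2π·0.5331)) = 10.861718 mm/rad

s = 21.2256, ds/dθ = 10.8617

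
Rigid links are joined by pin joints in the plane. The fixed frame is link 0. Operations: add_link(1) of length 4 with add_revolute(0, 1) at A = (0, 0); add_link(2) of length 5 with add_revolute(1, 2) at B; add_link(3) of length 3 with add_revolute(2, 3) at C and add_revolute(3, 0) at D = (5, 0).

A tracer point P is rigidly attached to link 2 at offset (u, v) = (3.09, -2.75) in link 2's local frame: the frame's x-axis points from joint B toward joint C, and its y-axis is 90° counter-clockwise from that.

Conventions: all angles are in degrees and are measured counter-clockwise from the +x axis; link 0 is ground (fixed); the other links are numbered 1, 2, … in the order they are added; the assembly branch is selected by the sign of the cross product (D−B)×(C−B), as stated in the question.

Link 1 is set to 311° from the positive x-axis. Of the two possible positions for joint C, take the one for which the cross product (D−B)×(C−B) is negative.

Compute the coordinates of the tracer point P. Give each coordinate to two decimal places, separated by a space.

A=(0,0), D=(5.00,0)
B = A + 4.00·(cos311°, sin311°) = (2.6242, -3.0188)
|BD| = 3.8416
circle(B,5.00) ∩ circle(D,3.00): a=4.0033, h=2.9956
  candidates: C₊=(2.7459,1.9797) cross=11.508; C₋=(7.4541,-1.7255) cross=-11.508
  branch - wants cross < 0 → take C=(7.4541,-1.7255) (cross=-11.508)
ex = (C−B)/|BC| = (0.9660,0.2587); ey = (-0.2587,0.9660)
P = B + 3.09·ex + -2.75·ey = (6.3204,-4.8760)

6.32 -4.88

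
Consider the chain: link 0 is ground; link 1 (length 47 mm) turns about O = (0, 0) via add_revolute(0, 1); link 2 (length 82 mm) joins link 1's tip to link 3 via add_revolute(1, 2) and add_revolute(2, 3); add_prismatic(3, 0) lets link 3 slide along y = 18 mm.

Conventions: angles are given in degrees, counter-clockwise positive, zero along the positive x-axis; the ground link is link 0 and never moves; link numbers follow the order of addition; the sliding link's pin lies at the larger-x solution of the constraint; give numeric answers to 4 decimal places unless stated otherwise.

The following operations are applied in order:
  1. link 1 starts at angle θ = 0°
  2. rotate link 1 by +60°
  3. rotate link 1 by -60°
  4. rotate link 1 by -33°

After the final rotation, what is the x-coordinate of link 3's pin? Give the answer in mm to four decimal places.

geometry: r = 47 mm, L = 82 mm, e = 18 mm; θ starts at 0°
rotate link 1 by +60°: θ ← 0° +60° = 60°
rotate link 1 by -60°: θ ← 60° -60° = 0°
rotate link 1 by -33°: θ ← 0° -33° = -33°
crank pin P = (r cos θ, r sin θ) = (39.417517, -25.598035)
h = r sin θ − e = -25.598035 − 18 = -43.598035
x = r cos θ + √(L² − h²) = 39.417517 + 69.449344 = 108.866861

108.8669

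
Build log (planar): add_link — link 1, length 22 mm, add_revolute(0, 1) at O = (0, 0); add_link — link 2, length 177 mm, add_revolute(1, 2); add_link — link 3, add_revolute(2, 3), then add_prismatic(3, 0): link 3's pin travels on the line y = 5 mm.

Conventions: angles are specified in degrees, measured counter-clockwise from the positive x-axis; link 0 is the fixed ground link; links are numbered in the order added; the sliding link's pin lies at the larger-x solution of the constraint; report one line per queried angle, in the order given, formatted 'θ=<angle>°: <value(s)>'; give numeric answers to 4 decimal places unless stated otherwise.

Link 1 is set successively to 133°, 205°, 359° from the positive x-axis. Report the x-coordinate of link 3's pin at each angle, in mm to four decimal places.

geometry: r = 22 mm, L = 177 mm, e = 5 mm
θ=133°: crank pin P = (r cos θ, r sin θ) = (-15.003964, 16.089781)
θ=133°: h = r sin θ − e = 16.089781 − 5 = 11.089781
θ=133°: x = r cos θ + √(L² − h²) = -15.003964 + 176.652248 = 161.648284
θ=205°: crank pin P = (r cos θ, r sin θ) = (-19.938771, -9.297602)
θ=205°: h = r sin θ − e = -9.297602 − 5 = -14.297602
θ=205°: x = r cos θ + √(L² − h²) = -19.938771 + 176.421593 = 156.482822
θ=359°: crank pin P = (r cos θ, r sin θ) = (21.996649, -0.383953)
θ=359°: h = r sin θ − e = -0.383953 − 5 = -5.383953
θ=359°: x = r cos θ + √(L² − h²) = 21.996649 + 176.918097 = 198.914746

θ=133°: 161.6483
θ=205°: 156.4828
θ=359°: 198.9147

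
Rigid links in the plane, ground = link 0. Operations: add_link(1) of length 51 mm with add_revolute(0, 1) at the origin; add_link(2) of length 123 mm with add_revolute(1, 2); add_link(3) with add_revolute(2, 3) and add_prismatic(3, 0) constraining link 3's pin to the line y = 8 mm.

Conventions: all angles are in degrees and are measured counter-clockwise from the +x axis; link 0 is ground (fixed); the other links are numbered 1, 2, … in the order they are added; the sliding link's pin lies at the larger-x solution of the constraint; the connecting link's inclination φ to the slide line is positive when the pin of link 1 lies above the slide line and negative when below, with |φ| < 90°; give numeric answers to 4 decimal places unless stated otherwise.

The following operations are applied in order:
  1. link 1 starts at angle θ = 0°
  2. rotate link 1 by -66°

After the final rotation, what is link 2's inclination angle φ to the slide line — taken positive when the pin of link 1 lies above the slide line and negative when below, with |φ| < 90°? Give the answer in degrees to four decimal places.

geometry: r = 51 mm, L = 123 mm, e = 8 mm; θ starts at 0°
rotate link 1 by -66°: θ ← 0° -66° = -66°
h = r sin θ − e = -46.590818 − 8 = -54.590818
sin φ = h / L = -54.590818 / 123 = -0.44382779
φ = arcsin(-0.44382779) = -26.348366°

-26.3484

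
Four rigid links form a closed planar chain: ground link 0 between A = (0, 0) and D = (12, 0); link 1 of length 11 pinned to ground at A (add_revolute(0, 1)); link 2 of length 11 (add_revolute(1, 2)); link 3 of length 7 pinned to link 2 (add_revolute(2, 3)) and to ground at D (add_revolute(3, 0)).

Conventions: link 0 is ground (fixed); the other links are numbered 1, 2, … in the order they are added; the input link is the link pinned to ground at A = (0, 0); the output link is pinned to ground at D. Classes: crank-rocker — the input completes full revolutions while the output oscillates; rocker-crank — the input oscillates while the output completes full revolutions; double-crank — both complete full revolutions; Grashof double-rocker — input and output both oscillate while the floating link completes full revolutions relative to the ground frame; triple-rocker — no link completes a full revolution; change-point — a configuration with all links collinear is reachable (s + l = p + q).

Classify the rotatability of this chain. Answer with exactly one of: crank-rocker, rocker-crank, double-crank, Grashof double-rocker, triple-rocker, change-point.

lengths: ground=12, input=11, coupler=11, output=7
sorted: s=7 (shortest), l=12 (longest), p+q=22
s + l = 19 vs p + q = 22
s + l < p + q (Grashof) with shortest = output link → rocker-crank

rocker-crank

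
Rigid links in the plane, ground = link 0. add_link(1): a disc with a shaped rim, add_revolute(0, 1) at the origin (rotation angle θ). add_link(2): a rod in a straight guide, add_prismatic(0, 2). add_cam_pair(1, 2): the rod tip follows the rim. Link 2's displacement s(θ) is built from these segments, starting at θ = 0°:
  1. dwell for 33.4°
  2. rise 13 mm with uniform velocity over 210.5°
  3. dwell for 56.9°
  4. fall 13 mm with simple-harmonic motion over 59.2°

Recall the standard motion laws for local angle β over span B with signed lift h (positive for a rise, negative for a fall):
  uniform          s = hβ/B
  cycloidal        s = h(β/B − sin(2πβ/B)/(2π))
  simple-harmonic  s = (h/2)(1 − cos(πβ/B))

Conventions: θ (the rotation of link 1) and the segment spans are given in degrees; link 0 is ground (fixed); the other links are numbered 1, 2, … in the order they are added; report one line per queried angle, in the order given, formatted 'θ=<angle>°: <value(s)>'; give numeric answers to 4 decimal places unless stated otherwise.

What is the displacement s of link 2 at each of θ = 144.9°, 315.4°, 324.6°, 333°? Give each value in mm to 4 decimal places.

segment 1 (0° to 33.4°, dwell): s unchanged at 0.0000
θ = 144.9° falls in segment 2 (33.4° to 243.9°, uniform, h = 13): β = 144.9 − 33.4 = 111.5°, B = 210.5°; Δs = 13·111.5/210.5 = 6.8860; s = 0.0000 + 6.8860 = 6.8860
segment 2 (33.4° to 243.9°, uniform, h = 13) is passed completely: s = 0.0000 + (13) = 13.0000
segment 3 (243.9° to 300.8°, dwell): s unchanged at 13.0000
θ = 315.4° falls in segment 4 (300.8° to 360°, simple-harmonic, h = -13): β = 315.4 − 300.8 = 14.6°, B = 59.2°; Δs = -13/2·(1 − cos(π·0.2466)) = -1.8553; s = 13.0000 − 1.8553 = 11.1447
θ = 324.6° falls in segment 4 (300.8° to 360°, simple-harmonic, h = -13): β = 324.6 − 300.8 = 23.8°, B = 59.2°; Δs = -13/2·(1 − cos(π·0.4020)) = -4.5308; s = 13.0000 − 4.5308 = 8.4692
θ = 333° falls in segment 4 (300.8° to 360°, simple-harmonic, h = -13): β = 333 − 300.8 = 32.2°, B = 59.2°; Δs = -13/2·(1 − cos(π·0.5439)) = -7.3940; s = 13.0000 − 7.3940 = 5.6060

θ=144.9°: 6.8860
θ=315.4°: 11.1447
θ=324.6°: 8.4692
θ=333°: 5.6060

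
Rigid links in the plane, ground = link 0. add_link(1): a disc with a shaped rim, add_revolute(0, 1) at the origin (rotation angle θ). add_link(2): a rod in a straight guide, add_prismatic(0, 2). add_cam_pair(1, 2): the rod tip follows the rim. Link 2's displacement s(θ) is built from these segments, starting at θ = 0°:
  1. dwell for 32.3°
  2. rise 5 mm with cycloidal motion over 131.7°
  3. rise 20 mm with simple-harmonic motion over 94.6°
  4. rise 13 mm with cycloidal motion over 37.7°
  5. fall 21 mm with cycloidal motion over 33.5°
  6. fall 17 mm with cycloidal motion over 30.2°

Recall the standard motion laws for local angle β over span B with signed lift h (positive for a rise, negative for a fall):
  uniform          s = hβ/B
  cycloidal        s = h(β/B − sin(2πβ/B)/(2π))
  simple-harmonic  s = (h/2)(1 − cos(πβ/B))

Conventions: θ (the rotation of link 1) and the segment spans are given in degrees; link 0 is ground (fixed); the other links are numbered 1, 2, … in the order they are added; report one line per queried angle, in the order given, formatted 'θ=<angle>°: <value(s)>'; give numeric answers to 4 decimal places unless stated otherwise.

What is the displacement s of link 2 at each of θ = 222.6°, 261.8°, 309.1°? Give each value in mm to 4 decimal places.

segment 1 (0° to 32.3°, dwell): s unchanged at 0.0000
segment 2 (32.3° to 164°, cycloidal, h = 5) is passed completely: s = 0.0000 + (5) = 5.0000
θ = 222.6° falls in segment 3 (164° to 258.6°, simple-harmonic, h = 20): β = 222.6 − 164 = 58.6°, B = 94.6°; Δs = 20/2·(1 − cos(π·0.6195)) = 13.6652; s = 5.0000 + 13.6652 = 18.6652
segment 3 (164° to 258.6°, simple-harmonic, h = 20) is passed completely: s = 5.0000 + (20) = 25.0000
θ = 261.8° falls in segment 4 (258.6° to 296.3°, cycloidal, h = 13): β = 261.8 − 258.6 = 3.2°, B = 37.7°; Δs = 13·(0.0849 − sin(2π·0.0849)/(2π)) = 0.0516; s = 25.0000 + 0.0516 = 25.0516
segment 4 (258.6° to 296.3°, cycloidal, h = 13) is passed completely: s = 25.0000 + (13) = 38.0000
θ = 309.1° falls in segment 5 (296.3° to 329.8°, cycloidal, h = -21): β = 309.1 − 296.3 = 12.8°, B = 33.5°; Δs = -21·(0.3821 − sin(2π·0.3821)/(2π)) = -5.7681; s = 38.0000 − 5.7681 = 32.2319

θ=222.6°: 18.6652
θ=261.8°: 25.0516
θ=309.1°: 32.2319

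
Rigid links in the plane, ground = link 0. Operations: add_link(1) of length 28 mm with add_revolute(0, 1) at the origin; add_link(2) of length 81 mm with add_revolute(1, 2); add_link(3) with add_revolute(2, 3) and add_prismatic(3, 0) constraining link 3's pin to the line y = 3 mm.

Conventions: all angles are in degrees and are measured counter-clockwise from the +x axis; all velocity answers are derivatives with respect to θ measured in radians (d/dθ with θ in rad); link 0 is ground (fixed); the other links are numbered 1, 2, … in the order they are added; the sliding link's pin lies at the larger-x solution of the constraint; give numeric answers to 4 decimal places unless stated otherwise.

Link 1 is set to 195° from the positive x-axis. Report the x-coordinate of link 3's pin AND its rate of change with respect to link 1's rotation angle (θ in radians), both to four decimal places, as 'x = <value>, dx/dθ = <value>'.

geometry: r = 28 mm, L = 81 mm, e = 3 mm
crank pin P = (r cos θ, r sin θ) = (-27.045923, -7.246933)
h = r sin θ − e = -7.246933 − 3 = -10.246933
x = r cos θ + √(L² − h²) = -27.045923 + 80.349240 = 53.303317
dx/dθ = −r sin θ − h·r cos θ/√(L² − h²) (θ in radians; h = -10.246933) = 3.797768

x = 53.3033, dx/dθ = 3.7978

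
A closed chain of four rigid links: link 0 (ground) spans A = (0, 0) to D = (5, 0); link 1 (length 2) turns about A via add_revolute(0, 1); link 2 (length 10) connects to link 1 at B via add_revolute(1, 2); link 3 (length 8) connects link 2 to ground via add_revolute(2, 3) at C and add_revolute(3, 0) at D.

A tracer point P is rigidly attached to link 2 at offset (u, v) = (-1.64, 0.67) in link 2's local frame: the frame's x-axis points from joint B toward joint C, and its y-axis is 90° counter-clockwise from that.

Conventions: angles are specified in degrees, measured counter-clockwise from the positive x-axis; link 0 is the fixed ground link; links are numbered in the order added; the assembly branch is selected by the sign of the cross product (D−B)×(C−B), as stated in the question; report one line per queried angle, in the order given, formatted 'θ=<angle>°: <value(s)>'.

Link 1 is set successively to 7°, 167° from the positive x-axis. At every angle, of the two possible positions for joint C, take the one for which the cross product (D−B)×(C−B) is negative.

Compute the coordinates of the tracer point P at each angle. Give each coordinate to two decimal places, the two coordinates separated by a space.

A=(0,0), D=(5.00,0)
θ=7°: B = A + 2.00·(cos7°, sin7°) = (1.9851, 0.2437)
θ=7°: |BD| = 3.0247
θ=7°: circle(B,10.00) ∩ circle(D,8.00): a=7.4633, h=6.6558
θ=7°:   candidates: C₊=(9.9604,6.2765) cross=20.132; C₋=(8.8878,-6.9918) cross=-20.132
θ=7°:   branch - wants cross < 0 → take C=(8.8878,-6.9918) (cross=-20.132)
θ=7°: ex = (C−B)/|BC| = (0.6903,-0.7236); ey = (0.7236,0.6903)
θ=7°: P = B + -1.64·ex + 0.67·ey = (1.3378,1.8928)
θ=167°: B = A + 2.00·(cos167°, sin167°) = (-1.9487, 0.4499)
θ=167°: |BD| = 6.9633
θ=167°: circle(B,10.00) ∩ circle(D,8.00): a=6.0666, h=7.9496
θ=167°:   candidates: C₊=(4.6188,7.9909) cross=55.355; C₋=(3.5916,-7.8750) cross=-55.355
θ=167°:   branch - wants cross < 0 → take C=(3.5916,-7.8750) (cross=-55.355)
θ=167°: ex = (C−B)/|BC| = (0.5540,-0.8325); ey = (0.8325,0.5540)
θ=167°: P = B + -1.64·ex + 0.67·ey = (-2.2996,2.1864)

θ=7°: 1.34 1.89
θ=167°: -2.30 2.19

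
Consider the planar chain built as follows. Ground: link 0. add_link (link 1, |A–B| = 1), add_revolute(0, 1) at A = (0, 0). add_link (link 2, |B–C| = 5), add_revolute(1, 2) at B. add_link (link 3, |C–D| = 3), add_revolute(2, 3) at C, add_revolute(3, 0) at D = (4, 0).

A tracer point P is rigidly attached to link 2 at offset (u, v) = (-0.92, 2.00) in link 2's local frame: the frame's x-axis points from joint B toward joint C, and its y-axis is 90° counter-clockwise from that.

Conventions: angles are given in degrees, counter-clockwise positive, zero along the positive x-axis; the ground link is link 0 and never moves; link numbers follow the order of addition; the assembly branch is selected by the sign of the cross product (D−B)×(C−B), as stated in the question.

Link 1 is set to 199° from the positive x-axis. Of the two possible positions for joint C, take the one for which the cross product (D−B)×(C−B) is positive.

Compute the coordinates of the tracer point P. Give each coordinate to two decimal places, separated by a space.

A=(0,0), D=(4.00,0)
B = A + 1.00·(cos199°, sin199°) = (-0.9455, -0.3256)
|BD| = 4.9562
circle(B,5.00) ∩ circle(D,3.00): a=4.0922, h=2.8729
  candidates: C₊=(2.9492,2.8099) cross=14.239; C₋=(3.3266,-2.9234) cross=-14.239
  branch + wants cross > 0 → take C=(2.9492,2.8099) (cross=14.239)
ex = (C−B)/|BC| = (0.7789,0.6271); ey = (-0.6271,0.7789)
P = B + -0.92·ex + 2.00·ey = (-2.9163,0.6554)

-2.92 0.66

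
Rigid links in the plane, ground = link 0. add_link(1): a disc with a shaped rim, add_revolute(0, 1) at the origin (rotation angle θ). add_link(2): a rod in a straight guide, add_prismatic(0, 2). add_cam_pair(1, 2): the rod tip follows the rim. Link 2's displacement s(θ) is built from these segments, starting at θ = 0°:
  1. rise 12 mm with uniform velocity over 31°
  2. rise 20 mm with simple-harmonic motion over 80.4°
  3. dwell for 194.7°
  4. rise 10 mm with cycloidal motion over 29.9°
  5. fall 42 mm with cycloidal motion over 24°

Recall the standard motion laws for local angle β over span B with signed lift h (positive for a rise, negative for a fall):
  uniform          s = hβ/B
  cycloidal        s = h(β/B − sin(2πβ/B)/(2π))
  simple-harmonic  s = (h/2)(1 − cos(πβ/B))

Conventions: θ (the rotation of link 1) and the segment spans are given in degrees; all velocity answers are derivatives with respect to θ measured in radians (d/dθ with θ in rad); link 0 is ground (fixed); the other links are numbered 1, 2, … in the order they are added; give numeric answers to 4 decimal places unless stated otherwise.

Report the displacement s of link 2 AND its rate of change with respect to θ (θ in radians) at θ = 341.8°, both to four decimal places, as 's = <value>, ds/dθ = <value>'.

segment 1 (0° to 31°, uniform, h = 12) is passed completely: s = 0.0000 + (12) = 12.0000
segment 2 (31° to 111.4°, simple-harmonic, h = 20) is passed completely: s = 12.0000 + (20) = 32.0000
segment 3 (111.4° to 306.1°, dwell): s unchanged at 32.0000
segment 4 (306.1° to 336°, cycloidal, h = 10) is passed completely: s = 32.0000 + (10) = 42.0000
θ = 341.8° falls in segment 5 (336° to 360°, cycloidal, h = -42): β = 341.8 − 336 = 5.8°, B = 24°; Δs = -42·(0.2417 − sin(2π·0.2417)/(2π)) = -3.4747; s = 42.0000 − 3.4747 = 38.5253
velocity in seg [336°–360°] (cycloidal), θ in radians: β = 5.8° = 0.1012 rad, B = 24° = 0.4189 rad; ds/dθ = (h/B)(1 − cos(2πβ/B)) = ((-42)/0.4189)(1 − cos(2π·0.2417)) = -95.020013 mm/rad

s = 38.5253, ds/dθ = -95.0200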